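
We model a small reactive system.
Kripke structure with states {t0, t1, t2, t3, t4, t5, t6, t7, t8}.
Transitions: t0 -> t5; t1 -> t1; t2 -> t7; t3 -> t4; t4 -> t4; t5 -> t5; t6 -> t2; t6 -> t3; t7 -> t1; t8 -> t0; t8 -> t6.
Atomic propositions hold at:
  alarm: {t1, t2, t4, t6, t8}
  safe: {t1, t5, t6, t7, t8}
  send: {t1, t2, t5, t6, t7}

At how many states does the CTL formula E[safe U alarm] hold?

6

E[safe U alarm]: least fixpoint, start Z0 = Sat(alarm) = {t1, t2, t4, t6, t8}, add states in Sat(safe) with some successor in Z. Z1 = {t1, t2, t4, t6, t7, t8}; fixed.
Sat(E[safe U alarm]) = {t1, t2, t4, t6, t7, t8}
|Sat(E[safe U alarm])| = |{t1, t2, t4, t6, t7, t8}| = 6.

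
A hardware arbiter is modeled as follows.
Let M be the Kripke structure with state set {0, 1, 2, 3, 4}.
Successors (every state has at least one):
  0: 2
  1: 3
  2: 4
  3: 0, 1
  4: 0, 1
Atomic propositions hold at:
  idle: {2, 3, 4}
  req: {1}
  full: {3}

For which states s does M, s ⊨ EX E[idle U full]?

E[idle U full]: least fixpoint, start Z0 = Sat(full) = {3}, add states in Sat(idle) with some successor in Z. Already a fixed point.
Sat(E[idle U full]) = {3}
Sat(EX E[idle U full]) = {s : some successor in {3}} = {1}

{1}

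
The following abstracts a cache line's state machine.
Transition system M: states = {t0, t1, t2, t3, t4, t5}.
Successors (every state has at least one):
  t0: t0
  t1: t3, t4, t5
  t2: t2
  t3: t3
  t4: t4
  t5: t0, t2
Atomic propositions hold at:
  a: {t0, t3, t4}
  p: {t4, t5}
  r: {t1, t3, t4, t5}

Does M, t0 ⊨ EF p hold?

No

EF p: least fixpoint, start Z0 = {t4, t5}, add states with some successor in Z. Z1 = {t1, t4, t5}; fixed.
Sat(EF p) = {t1, t4, t5}
t0 ∉ Sat(EF p) = {t1, t4, t5}, so the formula does not hold at t0.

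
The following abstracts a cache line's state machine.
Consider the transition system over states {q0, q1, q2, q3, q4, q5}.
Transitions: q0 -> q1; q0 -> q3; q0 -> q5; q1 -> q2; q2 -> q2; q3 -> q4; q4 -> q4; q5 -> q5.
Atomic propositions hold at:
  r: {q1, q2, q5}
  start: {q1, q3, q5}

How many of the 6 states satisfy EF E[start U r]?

4

E[start U r]: least fixpoint, start Z0 = Sat(r) = {q1, q2, q5}, add states in Sat(start) with some successor in Z. Already a fixed point.
Sat(E[start U r]) = {q1, q2, q5}
EF E[start U r]: least fixpoint, start Z0 = {q1, q2, q5}, add states with some successor in Z. Z1 = {q0, q1, q2, q5}; fixed.
Sat(EF E[start U r]) = {q0, q1, q2, q5}
|Sat(EF E[start U r])| = |{q0, q1, q2, q5}| = 4.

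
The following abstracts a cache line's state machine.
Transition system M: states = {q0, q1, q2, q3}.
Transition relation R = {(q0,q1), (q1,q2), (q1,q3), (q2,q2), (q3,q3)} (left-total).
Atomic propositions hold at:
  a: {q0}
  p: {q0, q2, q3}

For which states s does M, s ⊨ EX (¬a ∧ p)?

Sat(¬a) = {q1, q2, q3}
Sat(¬a ∧ p) = {q2, q3}
Sat(EX (¬a ∧ p)) = {s : some successor in {q2, q3}} = {q1, q2, q3}

{q1, q2, q3}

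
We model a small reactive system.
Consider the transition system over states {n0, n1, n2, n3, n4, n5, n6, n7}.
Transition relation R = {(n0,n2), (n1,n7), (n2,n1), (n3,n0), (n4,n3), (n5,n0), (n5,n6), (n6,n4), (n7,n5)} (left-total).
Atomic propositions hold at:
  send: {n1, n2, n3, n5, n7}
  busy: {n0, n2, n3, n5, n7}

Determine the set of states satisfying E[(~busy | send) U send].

{n1, n2, n3, n4, n5, n6, n7}

Sat(~busy) = {n1, n4, n6}
Sat(~busy | send) = {n1, n2, n3, n4, n5, n6, n7}
E[(~busy | send) U send]: least fixpoint, start Z0 = Sat(send) = {n1, n2, n3, n5, n7}, add states in Sat(~busy | send) with some successor in Z. Z1 = {n1, n2, n3, n4, n5, n7}; Z2 = {n1, n2, n3, n4, n5, n6, n7}; fixed.
Sat(E[(~busy | send) U send]) = {n1, n2, n3, n4, n5, n6, n7}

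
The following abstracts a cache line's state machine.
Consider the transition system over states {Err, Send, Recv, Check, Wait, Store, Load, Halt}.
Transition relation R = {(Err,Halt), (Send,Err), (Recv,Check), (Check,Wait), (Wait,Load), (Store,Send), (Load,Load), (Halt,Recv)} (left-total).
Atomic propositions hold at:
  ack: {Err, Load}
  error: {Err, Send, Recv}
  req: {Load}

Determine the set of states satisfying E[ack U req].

{Load}

E[ack U req]: least fixpoint, start Z0 = Sat(req) = {Load}, add states in Sat(ack) with some successor in Z. Already a fixed point.
Sat(E[ack U req]) = {Load}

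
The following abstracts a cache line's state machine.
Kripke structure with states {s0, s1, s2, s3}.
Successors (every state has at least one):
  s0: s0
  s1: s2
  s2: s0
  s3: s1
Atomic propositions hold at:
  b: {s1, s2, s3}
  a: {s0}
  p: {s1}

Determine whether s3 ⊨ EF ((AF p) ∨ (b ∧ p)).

AF p: least fixpoint, start Z0 = {s1}, add states with every successor in Z. Z1 = {s1, s3}; fixed.
Sat(AF p) = {s1, s3}
Sat(b ∧ p) = {s1}
Sat((AF p) ∨ (b ∧ p)) = {s1, s3}
EF ((AF p) ∨ (b ∧ p)): least fixpoint, start Z0 = {s1, s3}, add states with some successor in Z. Already a fixed point.
Sat(EF ((AF p) ∨ (b ∧ p))) = {s1, s3}
s3 ∈ Sat(EF ((AF p) ∨ (b ∧ p))) = {s1, s3}, so the formula holds at s3.

Yes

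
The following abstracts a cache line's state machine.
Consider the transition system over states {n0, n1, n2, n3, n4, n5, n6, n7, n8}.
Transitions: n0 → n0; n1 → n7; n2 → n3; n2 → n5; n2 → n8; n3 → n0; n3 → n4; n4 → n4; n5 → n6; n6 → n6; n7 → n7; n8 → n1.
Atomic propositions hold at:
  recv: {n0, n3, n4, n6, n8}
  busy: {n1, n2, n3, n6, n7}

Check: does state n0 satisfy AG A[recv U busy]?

A[recv U busy]: least fixpoint, start Z0 = Sat(busy) = {n1, n2, n3, n6, n7}, add states in Sat(recv) with every successor in Z. Z1 = {n1, n2, n3, n6, n7, n8}; fixed.
Sat(A[recv U busy]) = {n1, n2, n3, n6, n7, n8}
AG A[recv U busy]: greatest fixpoint, start Z0 = {n1, n2, n3, n6, n7, n8}, keep only states in Sat with every successor in Z. Z1 = {n1, n6, n7, n8}; fixed.
Sat(AG A[recv U busy]) = {n1, n6, n7, n8}
n0 ∉ Sat(AG A[recv U busy]) = {n1, n6, n7, n8}, so the formula does not hold at n0.

No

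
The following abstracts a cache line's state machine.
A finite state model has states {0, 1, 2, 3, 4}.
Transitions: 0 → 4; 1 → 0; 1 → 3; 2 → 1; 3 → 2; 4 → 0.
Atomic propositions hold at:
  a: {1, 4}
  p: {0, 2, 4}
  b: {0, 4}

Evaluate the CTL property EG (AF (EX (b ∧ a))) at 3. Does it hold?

No

Sat(b ∧ a) = {4}
Sat(EX (b ∧ a)) = {s : some successor in {4}} = {0}
AF (EX (b ∧ a)): least fixpoint, start Z0 = {0}, add states with every successor in Z. Z1 = {0, 4}; fixed.
Sat(AF (EX (b ∧ a))) = {0, 4}
EG (AF (EX (b ∧ a))): greatest fixpoint, start Z0 = {0, 4}, keep only states in Sat with some successor in Z. Already a fixed point.
Sat(EG (AF (EX (b ∧ a)))) = {0, 4}
3 ∉ Sat(EG (AF (EX (b ∧ a)))) = {0, 4}, so the formula does not hold at 3.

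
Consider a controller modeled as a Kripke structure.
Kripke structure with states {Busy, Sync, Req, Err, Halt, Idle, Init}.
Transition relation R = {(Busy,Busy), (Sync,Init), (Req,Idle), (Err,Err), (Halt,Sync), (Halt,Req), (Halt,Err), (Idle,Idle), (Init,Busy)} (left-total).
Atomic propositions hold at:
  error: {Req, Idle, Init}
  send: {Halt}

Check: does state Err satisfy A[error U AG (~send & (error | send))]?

Sat(~send) = {Busy, Sync, Req, Err, Idle, Init}
Sat(error | send) = {Req, Halt, Idle, Init}
Sat(~send & (error | send)) = {Req, Idle, Init}
AG (~send & (error | send)): greatest fixpoint, start Z0 = {Req, Idle, Init}, keep only states in Sat with every successor in Z. Z1 = {Req, Idle}; fixed.
Sat(AG (~send & (error | send))) = {Req, Idle}
A[error U AG (~send & (error | send))]: least fixpoint, start Z0 = Sat(AG (~send & (error | send))) = {Req, Idle}, add states in Sat(error) with every successor in Z. Already a fixed point.
Sat(A[error U AG (~send & (error | send))]) = {Req, Idle}
Err ∉ Sat(A[error U AG (~send & (error | send))]) = {Req, Idle}, so the formula does not hold at Err.

No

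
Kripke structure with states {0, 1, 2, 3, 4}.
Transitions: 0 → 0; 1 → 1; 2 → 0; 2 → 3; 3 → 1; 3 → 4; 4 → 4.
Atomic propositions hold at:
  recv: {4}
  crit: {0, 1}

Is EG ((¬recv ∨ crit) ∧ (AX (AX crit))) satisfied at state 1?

Yes

Sat(¬recv) = {0, 1, 2, 3}
Sat(¬recv ∨ crit) = {0, 1, 2, 3}
Sat(AX crit) = {s : every successor in {0, 1}} = {0, 1}
Sat(AX (AX crit)) = {s : every successor in {0, 1}} = {0, 1}
Sat((¬recv ∨ crit) ∧ (AX (AX crit))) = {0, 1}
EG ((¬recv ∨ crit) ∧ (AX (AX crit))): greatest fixpoint, start Z0 = {0, 1}, keep only states in Sat with some successor in Z. Already a fixed point.
Sat(EG ((¬recv ∨ crit) ∧ (AX (AX crit)))) = {0, 1}
1 ∈ Sat(EG ((¬recv ∨ crit) ∧ (AX (AX crit)))) = {0, 1}, so the formula holds at 1.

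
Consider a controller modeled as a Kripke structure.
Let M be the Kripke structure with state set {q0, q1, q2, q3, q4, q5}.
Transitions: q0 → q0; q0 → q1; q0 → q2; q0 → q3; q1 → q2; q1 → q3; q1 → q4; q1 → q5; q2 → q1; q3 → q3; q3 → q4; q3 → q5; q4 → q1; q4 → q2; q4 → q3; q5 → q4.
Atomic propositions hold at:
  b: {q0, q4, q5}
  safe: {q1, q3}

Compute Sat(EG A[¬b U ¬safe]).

{q0}

Sat(¬b) = {q1, q2, q3}
Sat(¬safe) = {q0, q2, q4, q5}
A[¬b U ¬safe]: least fixpoint, start Z0 = Sat(¬safe) = {q0, q2, q4, q5}, add states in Sat(¬b) with every successor in Z. Already a fixed point.
Sat(A[¬b U ¬safe]) = {q0, q2, q4, q5}
EG A[¬b U ¬safe]: greatest fixpoint, start Z0 = {q0, q2, q4, q5}, keep only states in Sat with some successor in Z. Z1 = {q0, q4, q5}; Z2 = {q0, q5}; Z3 = {q0}; fixed.
Sat(EG A[¬b U ¬safe]) = {q0}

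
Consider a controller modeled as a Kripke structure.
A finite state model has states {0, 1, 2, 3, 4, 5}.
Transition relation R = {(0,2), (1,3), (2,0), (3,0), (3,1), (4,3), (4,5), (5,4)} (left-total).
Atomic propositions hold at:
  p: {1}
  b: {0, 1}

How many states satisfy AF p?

AF p: least fixpoint, start Z0 = {1}, add states with every successor in Z. Already a fixed point.
Sat(AF p) = {1}
|Sat(AF p)| = |{1}| = 1.

1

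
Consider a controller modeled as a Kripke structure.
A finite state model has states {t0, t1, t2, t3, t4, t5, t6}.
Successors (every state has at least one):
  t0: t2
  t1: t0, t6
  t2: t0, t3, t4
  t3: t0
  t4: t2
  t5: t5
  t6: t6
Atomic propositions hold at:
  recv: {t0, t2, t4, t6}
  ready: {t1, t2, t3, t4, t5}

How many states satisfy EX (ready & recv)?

Sat(ready & recv) = {t2, t4}
Sat(EX (ready & recv)) = {s : some successor in {t2, t4}} = {t0, t2, t4}
|Sat(EX (ready & recv))| = |{t0, t2, t4}| = 3.

3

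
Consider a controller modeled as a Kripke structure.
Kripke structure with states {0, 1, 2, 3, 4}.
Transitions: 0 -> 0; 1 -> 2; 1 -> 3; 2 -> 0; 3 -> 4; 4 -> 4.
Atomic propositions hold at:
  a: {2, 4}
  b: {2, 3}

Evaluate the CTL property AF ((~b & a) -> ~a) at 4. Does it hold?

Sat(~b) = {0, 1, 4}
Sat(~b & a) = {4}
Sat(~a) = {0, 1, 3}
Sat((~b & a) -> ~a) = {0, 1, 2, 3}
AF ((~b & a) -> ~a): least fixpoint, start Z0 = {0, 1, 2, 3}, add states with every successor in Z. Already a fixed point.
Sat(AF ((~b & a) -> ~a)) = {0, 1, 2, 3}
4 ∉ Sat(AF ((~b & a) -> ~a)) = {0, 1, 2, 3}, so the formula does not hold at 4.

No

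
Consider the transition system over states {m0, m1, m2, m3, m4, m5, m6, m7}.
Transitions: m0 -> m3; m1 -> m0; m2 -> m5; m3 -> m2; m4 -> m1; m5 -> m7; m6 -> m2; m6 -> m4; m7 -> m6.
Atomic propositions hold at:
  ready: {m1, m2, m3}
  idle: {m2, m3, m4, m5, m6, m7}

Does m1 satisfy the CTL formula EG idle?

EG idle: greatest fixpoint, start Z0 = {m2, m3, m4, m5, m6, m7}, keep only states in Sat with some successor in Z. Z1 = {m2, m3, m5, m6, m7}; fixed.
Sat(EG idle) = {m2, m3, m5, m6, m7}
m1 ∉ Sat(EG idle) = {m2, m3, m5, m6, m7}, so the formula does not hold at m1.

No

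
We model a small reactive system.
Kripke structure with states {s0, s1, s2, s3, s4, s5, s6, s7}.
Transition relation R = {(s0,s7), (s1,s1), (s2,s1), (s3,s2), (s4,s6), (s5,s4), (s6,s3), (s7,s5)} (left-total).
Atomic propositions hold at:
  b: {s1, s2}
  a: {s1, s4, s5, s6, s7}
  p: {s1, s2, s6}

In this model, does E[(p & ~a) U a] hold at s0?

No

Sat(~a) = {s0, s2, s3}
Sat(p & ~a) = {s2}
E[(p & ~a) U a]: least fixpoint, start Z0 = Sat(a) = {s1, s4, s5, s6, s7}, add states in Sat(p & ~a) with some successor in Z. Z1 = {s1, s2, s4, s5, s6, s7}; fixed.
Sat(E[(p & ~a) U a]) = {s1, s2, s4, s5, s6, s7}
s0 ∉ Sat(E[(p & ~a) U a]) = {s1, s2, s4, s5, s6, s7}, so the formula does not hold at s0.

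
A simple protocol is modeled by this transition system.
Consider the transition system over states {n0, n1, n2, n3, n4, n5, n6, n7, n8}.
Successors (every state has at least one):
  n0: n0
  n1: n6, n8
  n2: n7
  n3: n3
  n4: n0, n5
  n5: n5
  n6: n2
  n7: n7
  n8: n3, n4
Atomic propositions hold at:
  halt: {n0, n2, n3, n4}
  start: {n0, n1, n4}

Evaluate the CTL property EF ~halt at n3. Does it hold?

No

Sat(~halt) = {n1, n5, n6, n7, n8}
EF ~halt: least fixpoint, start Z0 = {n1, n5, n6, n7, n8}, add states with some successor in Z. Z1 = {n1, n2, n4, n5, n6, n7, n8}; fixed.
Sat(EF ~halt) = {n1, n2, n4, n5, n6, n7, n8}
n3 ∉ Sat(EF ~halt) = {n1, n2, n4, n5, n6, n7, n8}, so the formula does not hold at n3.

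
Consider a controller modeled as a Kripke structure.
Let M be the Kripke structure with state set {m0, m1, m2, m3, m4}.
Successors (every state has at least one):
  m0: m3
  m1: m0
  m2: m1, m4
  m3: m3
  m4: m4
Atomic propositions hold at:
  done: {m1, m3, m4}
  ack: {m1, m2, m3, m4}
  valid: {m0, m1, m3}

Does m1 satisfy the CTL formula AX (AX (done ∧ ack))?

Yes

Sat(done ∧ ack) = {m1, m3, m4}
Sat(AX (done ∧ ack)) = {s : every successor in {m1, m3, m4}} = {m0, m2, m3, m4}
Sat(AX (AX (done ∧ ack))) = {s : every successor in {m0, m2, m3, m4}} = {m0, m1, m3, m4}
m1 ∈ Sat(AX (AX (done ∧ ack))) = {m0, m1, m3, m4}, so the formula holds at m1.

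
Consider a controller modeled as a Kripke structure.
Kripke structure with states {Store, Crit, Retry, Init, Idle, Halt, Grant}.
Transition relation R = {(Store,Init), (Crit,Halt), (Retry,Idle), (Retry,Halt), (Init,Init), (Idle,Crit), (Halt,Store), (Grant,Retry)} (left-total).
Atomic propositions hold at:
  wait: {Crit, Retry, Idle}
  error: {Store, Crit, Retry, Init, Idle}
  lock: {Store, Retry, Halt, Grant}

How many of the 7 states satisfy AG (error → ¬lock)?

1

Sat(¬lock) = {Crit, Init, Idle}
Sat(error → ¬lock) = {Crit, Init, Idle, Halt, Grant}
AG (error → ¬lock): greatest fixpoint, start Z0 = {Crit, Init, Idle, Halt, Grant}, keep only states in Sat with every successor in Z. Z1 = {Crit, Init, Idle}; Z2 = {Init, Idle}; Z3 = {Init}; fixed.
Sat(AG (error → ¬lock)) = {Init}
|Sat(AG (error → ¬lock))| = |{Init}| = 1.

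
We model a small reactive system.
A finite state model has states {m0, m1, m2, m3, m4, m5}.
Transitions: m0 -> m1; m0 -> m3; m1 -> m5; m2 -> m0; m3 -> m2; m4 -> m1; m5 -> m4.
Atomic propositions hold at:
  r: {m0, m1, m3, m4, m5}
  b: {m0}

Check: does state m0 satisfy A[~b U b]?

Yes

Sat(~b) = {m1, m2, m3, m4, m5}
A[~b U b]: least fixpoint, start Z0 = Sat(b) = {m0}, add states in Sat(~b) with every successor in Z. Z1 = {m0, m2}; Z2 = {m0, m2, m3}; fixed.
Sat(A[~b U b]) = {m0, m2, m3}
m0 ∈ Sat(A[~b U b]) = {m0, m2, m3}, so the formula holds at m0.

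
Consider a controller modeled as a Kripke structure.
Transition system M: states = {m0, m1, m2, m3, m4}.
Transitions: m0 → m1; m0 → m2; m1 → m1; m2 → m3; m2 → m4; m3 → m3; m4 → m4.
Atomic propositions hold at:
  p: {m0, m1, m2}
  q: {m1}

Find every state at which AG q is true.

{m1}

AG q: greatest fixpoint, start Z0 = {m1}, keep only states in Sat with every successor in Z. Already a fixed point.
Sat(AG q) = {m1}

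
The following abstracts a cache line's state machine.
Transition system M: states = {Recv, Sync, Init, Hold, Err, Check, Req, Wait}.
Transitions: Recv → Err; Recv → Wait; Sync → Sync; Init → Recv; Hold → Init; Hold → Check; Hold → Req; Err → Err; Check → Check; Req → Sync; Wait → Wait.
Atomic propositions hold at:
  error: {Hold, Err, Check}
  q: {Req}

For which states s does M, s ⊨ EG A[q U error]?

{Hold, Err, Check}

A[q U error]: least fixpoint, start Z0 = Sat(error) = {Hold, Err, Check}, add states in Sat(q) with every successor in Z. Already a fixed point.
Sat(A[q U error]) = {Hold, Err, Check}
EG A[q U error]: greatest fixpoint, start Z0 = {Hold, Err, Check}, keep only states in Sat with some successor in Z. Already a fixed point.
Sat(EG A[q U error]) = {Hold, Err, Check}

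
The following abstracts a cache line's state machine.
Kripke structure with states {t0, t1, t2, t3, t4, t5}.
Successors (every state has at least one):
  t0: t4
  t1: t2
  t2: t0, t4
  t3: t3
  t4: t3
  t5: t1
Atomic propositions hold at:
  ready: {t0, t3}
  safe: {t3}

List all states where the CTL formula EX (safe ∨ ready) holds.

{t2, t3, t4}

Sat(safe ∨ ready) = {t0, t3}
Sat(EX (safe ∨ ready)) = {s : some successor in {t0, t3}} = {t2, t3, t4}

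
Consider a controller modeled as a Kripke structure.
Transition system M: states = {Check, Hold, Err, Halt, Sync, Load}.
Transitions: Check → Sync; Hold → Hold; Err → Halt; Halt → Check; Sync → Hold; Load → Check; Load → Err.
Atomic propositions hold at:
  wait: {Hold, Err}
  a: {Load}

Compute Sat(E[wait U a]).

E[wait U a]: least fixpoint, start Z0 = Sat(a) = {Load}, add states in Sat(wait) with some successor in Z. Already a fixed point.
Sat(E[wait U a]) = {Load}

{Load}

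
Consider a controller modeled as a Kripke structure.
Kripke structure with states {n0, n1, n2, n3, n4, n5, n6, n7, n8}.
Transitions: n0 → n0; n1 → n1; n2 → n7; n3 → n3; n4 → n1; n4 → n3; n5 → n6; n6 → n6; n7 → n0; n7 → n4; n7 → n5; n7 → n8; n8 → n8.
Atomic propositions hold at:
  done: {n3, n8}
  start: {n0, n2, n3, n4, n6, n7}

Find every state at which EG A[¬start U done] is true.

{n3, n8}

Sat(¬start) = {n1, n5, n8}
A[¬start U done]: least fixpoint, start Z0 = Sat(done) = {n3, n8}, add states in Sat(¬start) with every successor in Z. Already a fixed point.
Sat(A[¬start U done]) = {n3, n8}
EG A[¬start U done]: greatest fixpoint, start Z0 = {n3, n8}, keep only states in Sat with some successor in Z. Already a fixed point.
Sat(EG A[¬start U done]) = {n3, n8}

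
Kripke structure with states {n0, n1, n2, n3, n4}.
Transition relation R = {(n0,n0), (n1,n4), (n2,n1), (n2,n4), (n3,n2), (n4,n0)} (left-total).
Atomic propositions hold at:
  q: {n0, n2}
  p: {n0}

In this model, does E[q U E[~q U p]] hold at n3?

No

Sat(~q) = {n1, n3, n4}
E[~q U p]: least fixpoint, start Z0 = Sat(p) = {n0}, add states in Sat(~q) with some successor in Z. Z1 = {n0, n4}; Z2 = {n0, n1, n4}; fixed.
Sat(E[~q U p]) = {n0, n1, n4}
E[q U E[~q U p]]: least fixpoint, start Z0 = Sat(E[~q U p]) = {n0, n1, n4}, add states in Sat(q) with some successor in Z. Z1 = {n0, n1, n2, n4}; fixed.
Sat(E[q U E[~q U p]]) = {n0, n1, n2, n4}
n3 ∉ Sat(E[q U E[~q U p]]) = {n0, n1, n2, n4}, so the formula does not hold at n3.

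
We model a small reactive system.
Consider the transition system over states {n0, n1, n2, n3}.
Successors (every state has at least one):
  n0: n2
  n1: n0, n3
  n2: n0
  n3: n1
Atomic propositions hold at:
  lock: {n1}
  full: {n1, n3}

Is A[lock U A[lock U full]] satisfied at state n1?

Yes

A[lock U full]: least fixpoint, start Z0 = Sat(full) = {n1, n3}, add states in Sat(lock) with every successor in Z. Already a fixed point.
Sat(A[lock U full]) = {n1, n3}
A[lock U A[lock U full]]: least fixpoint, start Z0 = Sat(A[lock U full]) = {n1, n3}, add states in Sat(lock) with every successor in Z. Already a fixed point.
Sat(A[lock U A[lock U full]]) = {n1, n3}
n1 ∈ Sat(A[lock U A[lock U full]]) = {n1, n3}, so the formula holds at n1.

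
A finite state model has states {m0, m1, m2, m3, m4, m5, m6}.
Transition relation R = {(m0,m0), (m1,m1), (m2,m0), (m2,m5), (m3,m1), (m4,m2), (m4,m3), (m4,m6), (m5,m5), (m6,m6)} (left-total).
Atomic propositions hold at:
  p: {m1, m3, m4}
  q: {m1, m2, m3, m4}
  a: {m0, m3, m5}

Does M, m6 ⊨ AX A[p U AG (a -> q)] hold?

Sat(a -> q) = {m1, m2, m3, m4, m6}
AG (a -> q): greatest fixpoint, start Z0 = {m1, m2, m3, m4, m6}, keep only states in Sat with every successor in Z. Z1 = {m1, m3, m4, m6}; Z2 = {m1, m3, m6}; fixed.
Sat(AG (a -> q)) = {m1, m3, m6}
A[p U AG (a -> q)]: least fixpoint, start Z0 = Sat(AG (a -> q)) = {m1, m3, m6}, add states in Sat(p) with every successor in Z. Already a fixed point.
Sat(A[p U AG (a -> q)]) = {m1, m3, m6}
Sat(AX A[p U AG (a -> q)]) = {s : every successor in {m1, m3, m6}} = {m1, m3, m6}
m6 ∈ Sat(AX A[p U AG (a -> q)]) = {m1, m3, m6}, so the formula holds at m6.

Yes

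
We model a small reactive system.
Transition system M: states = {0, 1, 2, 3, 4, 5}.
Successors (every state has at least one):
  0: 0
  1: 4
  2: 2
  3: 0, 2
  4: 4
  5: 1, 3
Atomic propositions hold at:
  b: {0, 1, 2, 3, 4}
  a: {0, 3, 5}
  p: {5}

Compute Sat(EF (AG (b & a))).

{0, 3, 5}

Sat(b & a) = {0, 3}
AG (b & a): greatest fixpoint, start Z0 = {0, 3}, keep only states in Sat with every successor in Z. Z1 = {0}; fixed.
Sat(AG (b & a)) = {0}
EF (AG (b & a)): least fixpoint, start Z0 = {0}, add states with some successor in Z. Z1 = {0, 3}; Z2 = {0, 3, 5}; fixed.
Sat(EF (AG (b & a))) = {0, 3, 5}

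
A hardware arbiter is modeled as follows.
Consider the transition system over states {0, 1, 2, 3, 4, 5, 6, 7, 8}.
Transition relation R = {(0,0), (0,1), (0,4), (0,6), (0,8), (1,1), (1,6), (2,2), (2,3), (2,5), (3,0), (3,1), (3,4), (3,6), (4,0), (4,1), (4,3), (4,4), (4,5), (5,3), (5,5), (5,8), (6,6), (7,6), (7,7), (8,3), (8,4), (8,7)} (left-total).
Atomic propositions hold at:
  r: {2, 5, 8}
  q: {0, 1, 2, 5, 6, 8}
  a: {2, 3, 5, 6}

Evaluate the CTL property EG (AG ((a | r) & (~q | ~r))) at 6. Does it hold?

Yes

Sat(a | r) = {2, 3, 5, 6, 8}
Sat(~q) = {3, 4, 7}
Sat(~r) = {0, 1, 3, 4, 6, 7}
Sat(~q | ~r) = {0, 1, 3, 4, 6, 7}
Sat((a | r) & (~q | ~r)) = {3, 6}
AG ((a | r) & (~q | ~r)): greatest fixpoint, start Z0 = {3, 6}, keep only states in Sat with every successor in Z. Z1 = {6}; fixed.
Sat(AG ((a | r) & (~q | ~r))) = {6}
EG (AG ((a | r) & (~q | ~r))): greatest fixpoint, start Z0 = {6}, keep only states in Sat with some successor in Z. Already a fixed point.
Sat(EG (AG ((a | r) & (~q | ~r)))) = {6}
6 ∈ Sat(EG (AG ((a | r) & (~q | ~r)))) = {6}, so the formula holds at 6.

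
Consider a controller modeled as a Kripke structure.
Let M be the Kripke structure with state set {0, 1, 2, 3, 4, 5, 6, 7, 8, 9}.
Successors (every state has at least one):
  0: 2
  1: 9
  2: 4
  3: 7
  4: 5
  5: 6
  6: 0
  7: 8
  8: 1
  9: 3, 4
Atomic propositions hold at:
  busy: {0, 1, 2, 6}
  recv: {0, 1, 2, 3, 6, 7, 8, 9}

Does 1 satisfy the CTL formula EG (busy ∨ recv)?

Yes

Sat(busy ∨ recv) = {0, 1, 2, 3, 6, 7, 8, 9}
EG (busy ∨ recv): greatest fixpoint, start Z0 = {0, 1, 2, 3, 6, 7, 8, 9}, keep only states in Sat with some successor in Z. Z1 = {0, 1, 3, 6, 7, 8, 9}; Z2 = {1, 3, 6, 7, 8, 9}; Z3 = {1, 3, 7, 8, 9}; fixed.
Sat(EG (busy ∨ recv)) = {1, 3, 7, 8, 9}
1 ∈ Sat(EG (busy ∨ recv)) = {1, 3, 7, 8, 9}, so the formula holds at 1.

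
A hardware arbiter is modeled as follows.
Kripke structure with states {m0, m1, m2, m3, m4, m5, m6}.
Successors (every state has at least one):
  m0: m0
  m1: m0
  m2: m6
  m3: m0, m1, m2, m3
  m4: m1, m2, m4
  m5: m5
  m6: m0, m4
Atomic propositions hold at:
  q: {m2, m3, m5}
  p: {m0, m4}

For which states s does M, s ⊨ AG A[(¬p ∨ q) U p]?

{m0, m1, m2, m4, m6}

Sat(¬p) = {m1, m2, m3, m5, m6}
Sat(¬p ∨ q) = {m1, m2, m3, m5, m6}
A[(¬p ∨ q) U p]: least fixpoint, start Z0 = Sat(p) = {m0, m4}, add states in Sat(¬p ∨ q) with every successor in Z. Z1 = {m0, m1, m4, m6}; Z2 = {m0, m1, m2, m4, m6}; fixed.
Sat(A[(¬p ∨ q) U p]) = {m0, m1, m2, m4, m6}
AG A[(¬p ∨ q) U p]: greatest fixpoint, start Z0 = {m0, m1, m2, m4, m6}, keep only states in Sat with every successor in Z. Already a fixed point.
Sat(AG A[(¬p ∨ q) U p]) = {m0, m1, m2, m4, m6}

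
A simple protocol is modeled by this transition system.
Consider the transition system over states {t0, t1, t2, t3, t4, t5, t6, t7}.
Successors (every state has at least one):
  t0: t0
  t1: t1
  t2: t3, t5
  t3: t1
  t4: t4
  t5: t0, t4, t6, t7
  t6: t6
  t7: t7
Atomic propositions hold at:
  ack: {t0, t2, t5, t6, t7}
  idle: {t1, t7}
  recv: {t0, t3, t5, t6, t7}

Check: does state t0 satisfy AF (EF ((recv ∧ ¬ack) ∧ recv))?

Sat(¬ack) = {t1, t3, t4}
Sat(recv ∧ ¬ack) = {t3}
Sat((recv ∧ ¬ack) ∧ recv) = {t3}
EF ((recv ∧ ¬ack) ∧ recv): least fixpoint, start Z0 = {t3}, add states with some successor in Z. Z1 = {t2, t3}; fixed.
Sat(EF ((recv ∧ ¬ack) ∧ recv)) = {t2, t3}
AF (EF ((recv ∧ ¬ack) ∧ recv)): least fixpoint, start Z0 = {t2, t3}, add states with every successor in Z. Already a fixed point.
Sat(AF (EF ((recv ∧ ¬ack) ∧ recv))) = {t2, t3}
t0 ∉ Sat(AF (EF ((recv ∧ ¬ack) ∧ recv))) = {t2, t3}, so the formula does not hold at t0.

No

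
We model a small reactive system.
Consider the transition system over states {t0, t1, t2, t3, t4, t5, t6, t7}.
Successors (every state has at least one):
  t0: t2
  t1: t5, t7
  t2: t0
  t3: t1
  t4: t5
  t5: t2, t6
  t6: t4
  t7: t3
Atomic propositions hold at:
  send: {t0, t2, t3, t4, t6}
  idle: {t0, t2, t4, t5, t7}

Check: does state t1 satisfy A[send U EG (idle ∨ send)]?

Sat(idle ∨ send) = {t0, t2, t3, t4, t5, t6, t7}
EG (idle ∨ send): greatest fixpoint, start Z0 = {t0, t2, t3, t4, t5, t6, t7}, keep only states in Sat with some successor in Z. Z1 = {t0, t2, t4, t5, t6, t7}; Z2 = {t0, t2, t4, t5, t6}; fixed.
Sat(EG (idle ∨ send)) = {t0, t2, t4, t5, t6}
A[send U EG (idle ∨ send)]: least fixpoint, start Z0 = Sat(EG (idle ∨ send)) = {t0, t2, t4, t5, t6}, add states in Sat(send) with every successor in Z. Already a fixed point.
Sat(A[send U EG (idle ∨ send)]) = {t0, t2, t4, t5, t6}
t1 ∉ Sat(A[send U EG (idle ∨ send)]) = {t0, t2, t4, t5, t6}, so the formula does not hold at t1.

No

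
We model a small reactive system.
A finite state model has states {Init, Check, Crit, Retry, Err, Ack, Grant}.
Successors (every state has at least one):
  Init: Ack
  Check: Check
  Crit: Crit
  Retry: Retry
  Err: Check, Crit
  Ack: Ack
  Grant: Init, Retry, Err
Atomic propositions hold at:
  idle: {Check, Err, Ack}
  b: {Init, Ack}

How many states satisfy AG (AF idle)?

AF idle: least fixpoint, start Z0 = {Check, Err, Ack}, add states with every successor in Z. Z1 = {Init, Check, Err, Ack}; fixed.
Sat(AF idle) = {Init, Check, Err, Ack}
AG (AF idle): greatest fixpoint, start Z0 = {Init, Check, Err, Ack}, keep only states in Sat with every successor in Z. Z1 = {Init, Check, Ack}; fixed.
Sat(AG (AF idle)) = {Init, Check, Ack}
|Sat(AG (AF idle))| = |{Init, Check, Ack}| = 3.

3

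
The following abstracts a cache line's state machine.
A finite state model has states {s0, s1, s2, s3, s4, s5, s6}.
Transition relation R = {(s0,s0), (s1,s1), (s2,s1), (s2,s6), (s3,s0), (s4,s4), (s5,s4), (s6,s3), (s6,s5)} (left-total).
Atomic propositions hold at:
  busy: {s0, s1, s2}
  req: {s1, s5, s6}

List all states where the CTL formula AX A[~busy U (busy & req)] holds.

{s1}

Sat(~busy) = {s3, s4, s5, s6}
Sat(busy & req) = {s1}
A[~busy U (busy & req)]: least fixpoint, start Z0 = Sat((busy & req)) = {s1}, add states in Sat(~busy) with every successor in Z. Already a fixed point.
Sat(A[~busy U (busy & req)]) = {s1}
Sat(AX A[~busy U (busy & req)]) = {s : every successor in {s1}} = {s1}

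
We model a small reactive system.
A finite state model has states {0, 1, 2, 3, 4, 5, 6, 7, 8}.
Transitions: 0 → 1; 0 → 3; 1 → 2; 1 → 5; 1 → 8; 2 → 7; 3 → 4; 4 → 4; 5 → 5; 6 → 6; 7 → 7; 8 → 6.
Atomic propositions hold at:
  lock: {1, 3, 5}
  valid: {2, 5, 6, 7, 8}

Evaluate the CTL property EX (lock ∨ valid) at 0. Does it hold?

Yes

Sat(lock ∨ valid) = {1, 2, 3, 5, 6, 7, 8}
Sat(EX (lock ∨ valid)) = {s : some successor in {1, 2, 3, 5, 6, 7, 8}} = {0, 1, 2, 5, 6, 7, 8}
0 ∈ Sat(EX (lock ∨ valid)) = {0, 1, 2, 5, 6, 7, 8}, so the formula holds at 0.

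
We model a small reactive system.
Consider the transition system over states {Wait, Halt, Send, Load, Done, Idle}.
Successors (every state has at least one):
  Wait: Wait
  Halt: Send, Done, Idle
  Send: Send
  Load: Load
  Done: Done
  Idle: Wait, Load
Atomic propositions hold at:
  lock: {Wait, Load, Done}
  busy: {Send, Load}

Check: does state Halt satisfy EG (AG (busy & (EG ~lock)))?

Sat(~lock) = {Halt, Send, Idle}
EG ~lock: greatest fixpoint, start Z0 = {Halt, Send, Idle}, keep only states in Sat with some successor in Z. Z1 = {Halt, Send}; fixed.
Sat(EG ~lock) = {Halt, Send}
Sat(busy & (EG ~lock)) = {Send}
AG (busy & (EG ~lock)): greatest fixpoint, start Z0 = {Send}, keep only states in Sat with every successor in Z. Already a fixed point.
Sat(AG (busy & (EG ~lock))) = {Send}
EG (AG (busy & (EG ~lock))): greatest fixpoint, start Z0 = {Send}, keep only states in Sat with some successor in Z. Already a fixed point.
Sat(EG (AG (busy & (EG ~lock)))) = {Send}
Halt ∉ Sat(EG (AG (busy & (EG ~lock)))) = {Send}, so the formula does not hold at Halt.

No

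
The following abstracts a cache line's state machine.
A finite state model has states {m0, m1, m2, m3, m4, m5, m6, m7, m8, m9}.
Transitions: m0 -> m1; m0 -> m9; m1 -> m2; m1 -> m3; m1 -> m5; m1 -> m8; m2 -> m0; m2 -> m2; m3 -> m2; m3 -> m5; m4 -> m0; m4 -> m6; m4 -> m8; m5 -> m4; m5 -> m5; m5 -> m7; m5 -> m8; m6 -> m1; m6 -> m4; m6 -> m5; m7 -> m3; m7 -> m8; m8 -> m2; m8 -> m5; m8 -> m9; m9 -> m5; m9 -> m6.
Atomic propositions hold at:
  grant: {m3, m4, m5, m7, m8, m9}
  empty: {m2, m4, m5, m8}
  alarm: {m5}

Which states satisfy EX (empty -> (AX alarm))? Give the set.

Sat(AX alarm) = {s : every successor in {m5}} = ∅
Sat(empty -> (AX alarm)) = {m0, m1, m3, m6, m7, m9}
Sat(EX (empty -> (AX alarm))) = {s : some successor in {m0, m1, m3, m6, m7, m9}} = {m0, m1, m2, m4, m5, m6, m7, m8, m9}

{m0, m1, m2, m4, m5, m6, m7, m8, m9}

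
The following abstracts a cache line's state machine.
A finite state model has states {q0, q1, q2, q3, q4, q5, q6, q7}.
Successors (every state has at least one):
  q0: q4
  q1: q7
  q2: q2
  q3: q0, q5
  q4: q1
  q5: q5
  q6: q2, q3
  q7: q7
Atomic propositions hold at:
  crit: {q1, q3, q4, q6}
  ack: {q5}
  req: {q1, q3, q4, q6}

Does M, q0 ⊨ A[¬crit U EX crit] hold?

Yes

Sat(¬crit) = {q0, q2, q5, q7}
Sat(EX crit) = {s : some successor in {q1, q3, q4, q6}} = {q0, q4, q6}
A[¬crit U EX crit]: least fixpoint, start Z0 = Sat(EX crit) = {q0, q4, q6}, add states in Sat(¬crit) with every successor in Z. Already a fixed point.
Sat(A[¬crit U EX crit]) = {q0, q4, q6}
q0 ∈ Sat(A[¬crit U EX crit]) = {q0, q4, q6}, so the formula holds at q0.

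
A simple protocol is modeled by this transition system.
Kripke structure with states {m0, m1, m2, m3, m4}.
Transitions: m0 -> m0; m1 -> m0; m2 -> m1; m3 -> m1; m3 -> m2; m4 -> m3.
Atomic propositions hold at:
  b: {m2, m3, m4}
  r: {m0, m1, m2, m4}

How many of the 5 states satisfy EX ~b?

4

Sat(~b) = {m0, m1}
Sat(EX ~b) = {s : some successor in {m0, m1}} = {m0, m1, m2, m3}
|Sat(EX ~b)| = |{m0, m1, m2, m3}| = 4.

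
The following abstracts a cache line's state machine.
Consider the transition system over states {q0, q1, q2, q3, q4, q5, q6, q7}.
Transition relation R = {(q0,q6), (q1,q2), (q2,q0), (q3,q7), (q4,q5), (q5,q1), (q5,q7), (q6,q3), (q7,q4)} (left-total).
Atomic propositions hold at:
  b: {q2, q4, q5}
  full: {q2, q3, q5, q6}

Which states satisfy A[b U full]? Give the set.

{q2, q3, q4, q5, q6}

A[b U full]: least fixpoint, start Z0 = Sat(full) = {q2, q3, q5, q6}, add states in Sat(b) with every successor in Z. Z1 = {q2, q3, q4, q5, q6}; fixed.
Sat(A[b U full]) = {q2, q3, q4, q5, q6}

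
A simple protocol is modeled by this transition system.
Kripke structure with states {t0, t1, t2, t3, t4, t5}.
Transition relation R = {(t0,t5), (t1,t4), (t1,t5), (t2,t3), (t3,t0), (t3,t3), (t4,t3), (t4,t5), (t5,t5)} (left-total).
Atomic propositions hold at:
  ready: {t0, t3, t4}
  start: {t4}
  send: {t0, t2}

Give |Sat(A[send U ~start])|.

Sat(~start) = {t0, t1, t2, t3, t5}
A[send U ~start]: least fixpoint, start Z0 = Sat(~start) = {t0, t1, t2, t3, t5}, add states in Sat(send) with every successor in Z. Already a fixed point.
Sat(A[send U ~start]) = {t0, t1, t2, t3, t5}
|Sat(A[send U ~start])| = |{t0, t1, t2, t3, t5}| = 5.

5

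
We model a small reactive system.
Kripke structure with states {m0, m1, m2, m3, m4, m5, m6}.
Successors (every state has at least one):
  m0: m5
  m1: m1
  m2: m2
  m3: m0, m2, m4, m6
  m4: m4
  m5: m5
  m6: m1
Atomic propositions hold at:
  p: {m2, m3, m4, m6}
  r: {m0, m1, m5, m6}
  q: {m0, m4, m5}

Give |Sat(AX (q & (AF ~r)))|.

1

Sat(~r) = {m2, m3, m4}
AF ~r: least fixpoint, start Z0 = {m2, m3, m4}, add states with every successor in Z. Already a fixed point.
Sat(AF ~r) = {m2, m3, m4}
Sat(q & (AF ~r)) = {m4}
Sat(AX (q & (AF ~r))) = {s : every successor in {m4}} = {m4}
|Sat(AX (q & (AF ~r)))| = |{m4}| = 1.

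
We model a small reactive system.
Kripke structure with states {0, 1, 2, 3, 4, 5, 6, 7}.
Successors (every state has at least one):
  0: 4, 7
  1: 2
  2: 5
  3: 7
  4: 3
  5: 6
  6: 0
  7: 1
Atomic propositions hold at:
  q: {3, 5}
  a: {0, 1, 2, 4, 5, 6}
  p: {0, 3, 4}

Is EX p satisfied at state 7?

No

Sat(EX p) = {s : some successor in {0, 3, 4}} = {0, 4, 6}
7 ∉ Sat(EX p) = {0, 4, 6}, so the formula does not hold at 7.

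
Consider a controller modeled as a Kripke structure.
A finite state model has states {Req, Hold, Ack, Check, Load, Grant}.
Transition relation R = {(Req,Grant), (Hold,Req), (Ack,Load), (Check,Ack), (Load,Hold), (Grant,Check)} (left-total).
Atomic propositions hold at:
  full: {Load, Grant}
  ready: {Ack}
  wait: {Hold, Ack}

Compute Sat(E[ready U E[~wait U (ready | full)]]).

Sat(~wait) = {Req, Check, Load, Grant}
Sat(ready | full) = {Ack, Load, Grant}
E[~wait U (ready | full)]: least fixpoint, start Z0 = Sat((ready | full)) = {Ack, Load, Grant}, add states in Sat(~wait) with some successor in Z. Z1 = {Req, Ack, Check, Load, Grant}; fixed.
Sat(E[~wait U (ready | full)]) = {Req, Ack, Check, Load, Grant}
E[ready U E[~wait U (ready | full)]]: least fixpoint, start Z0 = Sat(E[~wait U (ready | full)]) = {Req, Ack, Check, Load, Grant}, add states in Sat(ready) with some successor in Z. Already a fixed point.
Sat(E[ready U E[~wait U (ready | full)]]) = {Req, Ack, Check, Load, Grant}

{Req, Ack, Check, Load, Grant}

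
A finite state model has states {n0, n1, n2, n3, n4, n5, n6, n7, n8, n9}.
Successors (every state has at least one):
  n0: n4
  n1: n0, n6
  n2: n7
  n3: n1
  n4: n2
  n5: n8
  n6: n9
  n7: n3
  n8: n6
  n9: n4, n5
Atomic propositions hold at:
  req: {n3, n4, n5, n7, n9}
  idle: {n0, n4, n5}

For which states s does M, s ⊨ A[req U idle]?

A[req U idle]: least fixpoint, start Z0 = Sat(idle) = {n0, n4, n5}, add states in Sat(req) with every successor in Z. Z1 = {n0, n4, n5, n9}; fixed.
Sat(A[req U idle]) = {n0, n4, n5, n9}

{n0, n4, n5, n9}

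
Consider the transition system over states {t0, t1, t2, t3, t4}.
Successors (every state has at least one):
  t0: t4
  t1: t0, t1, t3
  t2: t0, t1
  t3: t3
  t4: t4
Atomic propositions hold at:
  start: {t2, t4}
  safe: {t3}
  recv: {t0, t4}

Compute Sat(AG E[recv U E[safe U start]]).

E[safe U start]: least fixpoint, start Z0 = Sat(start) = {t2, t4}, add states in Sat(safe) with some successor in Z. Already a fixed point.
Sat(E[safe U start]) = {t2, t4}
E[recv U E[safe U start]]: least fixpoint, start Z0 = Sat(E[safe U start]) = {t2, t4}, add states in Sat(recv) with some successor in Z. Z1 = {t0, t2, t4}; fixed.
Sat(E[recv U E[safe U start]]) = {t0, t2, t4}
AG E[recv U E[safe U start]]: greatest fixpoint, start Z0 = {t0, t2, t4}, keep only states in Sat with every successor in Z. Z1 = {t0, t4}; fixed.
Sat(AG E[recv U E[safe U start]]) = {t0, t4}

{t0, t4}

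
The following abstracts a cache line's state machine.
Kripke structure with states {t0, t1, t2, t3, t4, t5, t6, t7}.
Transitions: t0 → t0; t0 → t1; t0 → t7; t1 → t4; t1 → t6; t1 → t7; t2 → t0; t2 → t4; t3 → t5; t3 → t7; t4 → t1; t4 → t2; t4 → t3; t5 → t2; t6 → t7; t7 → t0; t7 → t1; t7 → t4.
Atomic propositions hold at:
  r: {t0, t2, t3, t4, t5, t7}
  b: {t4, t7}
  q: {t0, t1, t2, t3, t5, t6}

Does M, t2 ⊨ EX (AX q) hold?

Sat(AX q) = {s : every successor in {t0, t1, t2, t3, t5, t6}} = {t4, t5}
Sat(EX (AX q)) = {s : some successor in {t4, t5}} = {t1, t2, t3, t7}
t2 ∈ Sat(EX (AX q)) = {t1, t2, t3, t7}, so the formula holds at t2.

Yes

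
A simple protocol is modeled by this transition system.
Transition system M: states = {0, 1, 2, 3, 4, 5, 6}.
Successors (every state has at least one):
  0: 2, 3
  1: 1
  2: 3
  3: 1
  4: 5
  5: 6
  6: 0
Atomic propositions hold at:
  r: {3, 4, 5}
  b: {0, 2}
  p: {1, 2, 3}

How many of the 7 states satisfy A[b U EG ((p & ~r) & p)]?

Sat(~r) = {0, 1, 2, 6}
Sat(p & ~r) = {1, 2}
Sat((p & ~r) & p) = {1, 2}
EG ((p & ~r) & p): greatest fixpoint, start Z0 = {1, 2}, keep only states in Sat with some successor in Z. Z1 = {1}; fixed.
Sat(EG ((p & ~r) & p)) = {1}
A[b U EG ((p & ~r) & p)]: least fixpoint, start Z0 = Sat(EG ((p & ~r) & p)) = {1}, add states in Sat(b) with every successor in Z. Already a fixed point.
Sat(A[b U EG ((p & ~r) & p)]) = {1}
|Sat(A[b U EG ((p & ~r) & p)])| = |{1}| = 1.

1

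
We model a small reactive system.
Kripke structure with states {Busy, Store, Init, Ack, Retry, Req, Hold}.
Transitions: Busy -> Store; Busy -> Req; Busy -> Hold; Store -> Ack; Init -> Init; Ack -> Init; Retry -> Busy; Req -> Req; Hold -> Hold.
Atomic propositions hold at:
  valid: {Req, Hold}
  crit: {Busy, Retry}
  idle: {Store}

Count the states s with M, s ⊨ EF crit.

EF crit: least fixpoint, start Z0 = {Busy, Retry}, add states with some successor in Z. Already a fixed point.
Sat(EF crit) = {Busy, Retry}
|Sat(EF crit)| = |{Busy, Retry}| = 2.

2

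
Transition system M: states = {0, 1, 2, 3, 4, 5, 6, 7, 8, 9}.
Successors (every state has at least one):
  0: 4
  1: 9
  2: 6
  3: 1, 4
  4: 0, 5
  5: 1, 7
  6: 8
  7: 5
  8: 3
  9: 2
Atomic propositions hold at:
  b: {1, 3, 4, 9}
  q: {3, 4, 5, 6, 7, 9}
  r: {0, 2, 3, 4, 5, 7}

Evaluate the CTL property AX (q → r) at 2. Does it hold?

Sat(q → r) = {0, 1, 2, 3, 4, 5, 7, 8}
Sat(AX (q → r)) = {s : every successor in {0, 1, 2, 3, 4, 5, 7, 8}} = {0, 3, 4, 5, 6, 7, 8, 9}
2 ∉ Sat(AX (q → r)) = {0, 3, 4, 5, 6, 7, 8, 9}, so the formula does not hold at 2.

No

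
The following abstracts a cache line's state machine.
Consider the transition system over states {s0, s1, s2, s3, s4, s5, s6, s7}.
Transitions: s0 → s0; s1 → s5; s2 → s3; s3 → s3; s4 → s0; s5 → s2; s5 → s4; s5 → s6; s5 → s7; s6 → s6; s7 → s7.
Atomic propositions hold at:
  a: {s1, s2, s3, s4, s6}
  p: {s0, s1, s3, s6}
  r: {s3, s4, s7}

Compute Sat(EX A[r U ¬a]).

{s0, s1, s4, s5, s7}

Sat(¬a) = {s0, s5, s7}
A[r U ¬a]: least fixpoint, start Z0 = Sat(¬a) = {s0, s5, s7}, add states in Sat(r) with every successor in Z. Z1 = {s0, s4, s5, s7}; fixed.
Sat(A[r U ¬a]) = {s0, s4, s5, s7}
Sat(EX A[r U ¬a]) = {s : some successor in {s0, s4, s5, s7}} = {s0, s1, s4, s5, s7}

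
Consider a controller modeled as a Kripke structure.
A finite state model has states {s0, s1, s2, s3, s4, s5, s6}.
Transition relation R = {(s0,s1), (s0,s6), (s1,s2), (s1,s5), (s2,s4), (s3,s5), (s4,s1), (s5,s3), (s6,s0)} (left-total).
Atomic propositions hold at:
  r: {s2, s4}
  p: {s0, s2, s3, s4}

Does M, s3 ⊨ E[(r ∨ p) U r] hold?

Sat(r ∨ p) = {s0, s2, s3, s4}
E[(r ∨ p) U r]: least fixpoint, start Z0 = Sat(r) = {s2, s4}, add states in Sat(r ∨ p) with some successor in Z. Already a fixed point.
Sat(E[(r ∨ p) U r]) = {s2, s4}
s3 ∉ Sat(E[(r ∨ p) U r]) = {s2, s4}, so the formula does not hold at s3.

No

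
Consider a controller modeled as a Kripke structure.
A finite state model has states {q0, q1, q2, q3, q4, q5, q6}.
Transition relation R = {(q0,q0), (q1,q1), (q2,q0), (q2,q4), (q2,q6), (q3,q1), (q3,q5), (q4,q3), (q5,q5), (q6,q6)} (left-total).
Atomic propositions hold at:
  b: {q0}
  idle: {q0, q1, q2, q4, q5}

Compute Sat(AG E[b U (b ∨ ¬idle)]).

Sat(¬idle) = {q3, q6}
Sat(b ∨ ¬idle) = {q0, q3, q6}
E[b U (b ∨ ¬idle)]: least fixpoint, start Z0 = Sat((b ∨ ¬idle)) = {q0, q3, q6}, add states in Sat(b) with some successor in Z. Already a fixed point.
Sat(E[b U (b ∨ ¬idle)]) = {q0, q3, q6}
AG E[b U (b ∨ ¬idle)]: greatest fixpoint, start Z0 = {q0, q3, q6}, keep only states in Sat with every successor in Z. Z1 = {q0, q6}; fixed.
Sat(AG E[b U (b ∨ ¬idle)]) = {q0, q6}

{q0, q6}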